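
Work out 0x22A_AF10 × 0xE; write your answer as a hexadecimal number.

Multiply each base-16 digit by 14, carrying:
  0×14 = 0 → write 0
  1×14 = 14 → write E
  F×14 = 210 → write 2 carry 13
  A×14+13 = 153 → write 9 carry 9
  A×14+9 = 149 → write 5 carry 9
  2×14+9 = 37 → write 5 carry 2
  2×14+2 = 30 → write E carry 1
  remaining carry: 1

0x1E5592E0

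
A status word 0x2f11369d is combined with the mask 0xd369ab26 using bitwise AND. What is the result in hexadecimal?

0x03012204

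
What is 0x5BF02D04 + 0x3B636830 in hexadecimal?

0x97539534

Add column by column in base 16, right to left:
  4+0 = 4
  0+3 = 3
  D+8 = 5 carry 1
  2+6+1 = 9
  0+3 = 3
  F+6 = 5 carry 1
  B+B+1 = 7 carry 1
  5+3+1 = 9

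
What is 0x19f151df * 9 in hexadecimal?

0xe97be0d7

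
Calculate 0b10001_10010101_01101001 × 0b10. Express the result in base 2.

0b1000110010101011010010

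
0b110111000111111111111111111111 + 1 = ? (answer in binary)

0b110111001000000000000000000000

The trailing 21 digits are 1 (max in base 2), so adding 1 cascades: they roll to 0 and the next digit up increments.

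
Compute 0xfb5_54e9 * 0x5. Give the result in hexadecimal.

0x4e8aa88d

Multiply each base-16 digit by 5, carrying:
  9×5 = 45 → write d carry 2
  e×5+2 = 72 → write 8 carry 4
  4×5+4 = 24 → write 8 carry 1
  5×5+1 = 26 → write a carry 1
  5×5+1 = 26 → write a carry 1
  b×5+1 = 56 → write 8 carry 3
  f×5+3 = 78 → write e carry 4
  remaining carry: 4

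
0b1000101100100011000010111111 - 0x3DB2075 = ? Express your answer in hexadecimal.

0x4D7104A

0b1000101100100011000010111111 = 0x8B230BF in hexadecimal.
Subtract column by column in base 16:
  F-5 → A
  B-7 → 4
  0-0 → 0
  3-2 → 1
  2-B → 7 (borrow)
  B-D-1 → D (borrow)
  8-3-1 → 4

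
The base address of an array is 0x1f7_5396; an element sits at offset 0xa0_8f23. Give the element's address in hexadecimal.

Add column by column in base 16, right to left:
  6+3 = 9
  9+2 = b
  3+f = 2 carry 1
  5+8+1 = e
  7+0 = 7
  f+a = 9 carry 1
  1+0+1 = 2

0x297e2b9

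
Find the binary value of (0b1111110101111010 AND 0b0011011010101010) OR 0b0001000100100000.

0b11010100101010

0b1111110101111010 AND 0b0011011010101010 = 0b0011010000101010.
Then OR with 0b0001000100100000.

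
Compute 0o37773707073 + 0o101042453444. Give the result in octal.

Add column by column in base 8, right to left:
  3+4 = 7
  7+4 = 3 carry 1
  0+4+1 = 5
  7+3 = 2 carry 1
  0+5+1 = 6
  7+4 = 3 carry 1
  3+2+1 = 6
  7+4 = 3 carry 1
  7+0+1 = 0 carry 1
  7+1+1 = 1 carry 1
  3+0+1 = 4
  0+1 = 1

0o141036362537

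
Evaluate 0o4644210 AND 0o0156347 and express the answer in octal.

AND each oct digit independently (no carries):
  4&0=0, 6&1=0, 4&5=4, 4&6=4, 2&3=2, 1&4=0, 0&7=0

0o0044200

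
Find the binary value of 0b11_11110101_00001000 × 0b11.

0b10111101111100011000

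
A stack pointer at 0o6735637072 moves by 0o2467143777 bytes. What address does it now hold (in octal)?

0o11425003071

Add column by column in base 8, right to left:
  2+7 = 1 carry 1
  7+7+1 = 7 carry 1
  0+7+1 = 0 carry 1
  7+3+1 = 3 carry 1
  3+4+1 = 0 carry 1
  6+1+1 = 0 carry 1
  5+7+1 = 5 carry 1
  3+6+1 = 2 carry 1
  7+4+1 = 4 carry 1
  6+2+1 = 1 carry 1
  final carry 1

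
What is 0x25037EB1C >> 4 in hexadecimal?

0x25037EB1

Shifting right by 4 bits = 1 hex digit: drop the last 1.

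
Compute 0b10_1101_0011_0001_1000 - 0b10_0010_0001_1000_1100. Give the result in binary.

Subtract column by column in base 2:
  0-0 → 0
  0-0 → 0
  0-1 → 1 (borrow)
  1-1-1 → 1 (borrow)
  1-0-1 → 0
  0-0 → 0
  0-0 → 0
  0-1 → 1 (borrow)
  1-1-1 → 1 (borrow)
  1-0-1 → 0
  0-0 → 0
  0-0 → 0
  1-0 → 1
  0-1 → 1 (borrow)
  1-0-1 → 0
  1-0 → 1
  0-0 → 0
  1-1 → 0

0b1011000110001100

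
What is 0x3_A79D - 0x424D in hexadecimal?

Subtract column by column in base 16:
  D-D → 0
  9-4 → 5
  7-2 → 5
  A-4 → 6
  3-0 → 3

0x36550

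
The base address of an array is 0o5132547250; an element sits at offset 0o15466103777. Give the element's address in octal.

0o22620653247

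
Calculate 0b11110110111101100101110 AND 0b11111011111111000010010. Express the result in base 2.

AND bit by bit (1 only where both bits are 1):
  11110110111101100101110
& 11111011111111000010010
= 11110010111101000000010

0b11110010111101000000010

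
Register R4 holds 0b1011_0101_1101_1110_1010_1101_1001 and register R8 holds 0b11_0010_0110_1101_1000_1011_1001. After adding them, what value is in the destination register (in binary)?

0b1110100001001100001110010010

Add column by column in base 2, right to left:
  1+1 = 0 carry 1
  0+0+1 = 1
  0+0 = 0
  1+1 = 0 carry 1
  1+1+1 = 1 carry 1
  0+1+1 = 0 carry 1
  1+0+1 = 0 carry 1
  1+1+1 = 1 carry 1
  0+0+1 = 1
  1+0 = 1
  0+0 = 0
  1+1 = 0 carry 1
  0+1+1 = 0 carry 1
  1+0+1 = 0 carry 1
  1+1+1 = 1 carry 1
  1+1+1 = 1 carry 1
  1+0+1 = 0 carry 1
  0+1+1 = 0 carry 1
  1+1+1 = 1 carry 1
  1+0+1 = 0 carry 1
  1+0+1 = 0 carry 1
  0+1+1 = 0 carry 1
  1+0+1 = 0 carry 1
  0+0+1 = 1
  1+1 = 0 carry 1
  1+1+1 = 1 carry 1
  0+0+1 = 1
  1+0 = 1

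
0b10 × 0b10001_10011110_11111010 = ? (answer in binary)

0b1000110011110111110100

Multiply each base-2 digit by 2, carrying:
  0×2 = 0 → write 0
  1×2 = 2 → write 0 carry 1
  0×2+1 = 1 → write 1
  1×2 = 2 → write 0 carry 1
  1×2+1 = 3 → write 1 carry 1
  1×2+1 = 3 → write 1 carry 1
  1×2+1 = 3 → write 1 carry 1
  1×2+1 = 3 → write 1 carry 1
  0×2+1 = 1 → write 1
  1×2 = 2 → write 0 carry 1
  1×2+1 = 3 → write 1 carry 1
  1×2+1 = 3 → write 1 carry 1
  1×2+1 = 3 → write 1 carry 1
  0×2+1 = 1 → write 1
  0×2 = 0 → write 0
  1×2 = 2 → write 0 carry 1
  1×2+1 = 3 → write 1 carry 1
  0×2+1 = 1 → write 1
  0×2 = 0 → write 0
  0×2 = 0 → write 0
  1×2 = 2 → write 0 carry 1
  remaining carry: 1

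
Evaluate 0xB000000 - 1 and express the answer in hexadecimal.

0xAFFFFFF

The trailing 6 digits are 0, so subtracting 1 borrows through: they become F and the next digit up decrements.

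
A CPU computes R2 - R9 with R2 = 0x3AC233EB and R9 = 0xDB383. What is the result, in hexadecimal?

Subtract column by column in base 16:
  B-3 → 8
  E-8 → 6
  3-3 → 0
  3-B → 8 (borrow)
  2-D-1 → 4 (borrow)
  C-0-1 → B
  A-0 → A
  3-0 → 3

0x3AB48068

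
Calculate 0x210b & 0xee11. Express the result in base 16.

0x2001

AND each hex digit independently (no carries):
  2&e=2, 1&e=0, 0&1=0, b&1=1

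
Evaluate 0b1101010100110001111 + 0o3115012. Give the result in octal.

0o4641631

0b1101010100110001111 = 0o1524617 in octal.
Add column by column in base 8, right to left:
  7+2 = 1 carry 1
  1+1+1 = 3
  6+0 = 6
  4+5 = 1 carry 1
  2+1+1 = 4
  5+1 = 6
  1+3 = 4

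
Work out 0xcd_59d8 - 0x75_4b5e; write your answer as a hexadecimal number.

0x580e7a

Subtract column by column in base 16:
  8-e → a (borrow)
  d-5-1 → 7
  9-b → e (borrow)
  5-4-1 → 0
  d-5 → 8
  c-7 → 5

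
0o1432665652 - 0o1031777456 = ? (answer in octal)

0o400666174

Subtract column by column in base 8:
  2-6 → 4 (borrow)
  5-5-1 → 7 (borrow)
  6-4-1 → 1
  5-7 → 6 (borrow)
  6-7-1 → 6 (borrow)
  6-7-1 → 6 (borrow)
  2-1-1 → 0
  3-3 → 0
  4-0 → 4
  1-1 → 0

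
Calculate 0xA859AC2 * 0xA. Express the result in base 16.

0x69380B94

Multiply each base-16 digit by 10, carrying:
  2×10 = 20 → write 4 carry 1
  C×10+1 = 121 → write 9 carry 7
  A×10+7 = 107 → write B carry 6
  9×10+6 = 96 → write 0 carry 6
  5×10+6 = 56 → write 8 carry 3
  8×10+3 = 83 → write 3 carry 5
  A×10+5 = 105 → write 9 carry 6
  remaining carry: 6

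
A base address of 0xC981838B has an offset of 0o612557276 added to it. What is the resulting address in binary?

0b11001111101011000110001001001001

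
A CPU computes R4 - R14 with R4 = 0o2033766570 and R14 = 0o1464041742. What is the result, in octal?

0o347724626

Subtract column by column in base 8:
  0-2 → 6 (borrow)
  7-4-1 → 2
  5-7 → 6 (borrow)
  6-1-1 → 4
  6-4 → 2
  7-0 → 7
  3-4 → 7 (borrow)
  3-6-1 → 4 (borrow)
  0-4-1 → 3 (borrow)
  2-1-1 → 0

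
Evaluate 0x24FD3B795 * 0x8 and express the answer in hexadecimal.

0x127E9DBCA8

Multiply each base-16 digit by 8, carrying:
  5×8 = 40 → write 8 carry 2
  9×8+2 = 74 → write A carry 4
  7×8+4 = 60 → write C carry 3
  B×8+3 = 91 → write B carry 5
  3×8+5 = 29 → write D carry 1
  D×8+1 = 105 → write 9 carry 6
  F×8+6 = 126 → write E carry 7
  4×8+7 = 39 → write 7 carry 2
  2×8+2 = 18 → write 2 carry 1
  remaining carry: 1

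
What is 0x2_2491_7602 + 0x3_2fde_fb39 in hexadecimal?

Add column by column in base 16, right to left:
  2+9 = b
  0+3 = 3
  6+b = 1 carry 1
  7+f+1 = 7 carry 1
  1+e+1 = 0 carry 1
  9+d+1 = 7 carry 1
  4+f+1 = 4 carry 1
  2+2+1 = 5
  2+3 = 5

0x55470713b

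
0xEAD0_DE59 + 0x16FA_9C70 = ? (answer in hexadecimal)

Add column by column in base 16, right to left:
  9+0 = 9
  5+7 = C
  E+C = A carry 1
  D+9+1 = 7 carry 1
  0+A+1 = B
  D+F = C carry 1
  A+6+1 = 1 carry 1
  E+1+1 = 0 carry 1
  final carry 1

0x101CB7AC9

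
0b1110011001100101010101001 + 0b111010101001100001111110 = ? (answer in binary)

0b10101101110110001100100111

Add column by column in base 2, right to left:
  1+0 = 1
  0+1 = 1
  0+1 = 1
  1+1 = 0 carry 1
  0+1+1 = 0 carry 1
  1+1+1 = 1 carry 1
  0+1+1 = 0 carry 1
  1+0+1 = 0 carry 1
  0+0+1 = 1
  1+0 = 1
  0+0 = 0
  1+1 = 0 carry 1
  0+1+1 = 0 carry 1
  0+0+1 = 1
  1+0 = 1
  1+1 = 0 carry 1
  0+0+1 = 1
  0+1 = 1
  1+0 = 1
  1+1 = 0 carry 1
  0+0+1 = 1
  0+1 = 1
  1+1 = 0 carry 1
  1+1+1 = 1 carry 1
  1+0+1 = 0 carry 1
  final carry 1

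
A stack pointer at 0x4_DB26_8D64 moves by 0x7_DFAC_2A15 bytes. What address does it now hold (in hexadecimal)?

0xCBAD2B779

Add column by column in base 16, right to left:
  4+5 = 9
  6+1 = 7
  D+A = 7 carry 1
  8+2+1 = B
  6+C = 2 carry 1
  2+A+1 = D
  B+F = A carry 1
  D+D+1 = B carry 1
  4+7+1 = C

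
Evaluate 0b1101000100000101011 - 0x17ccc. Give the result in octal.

0b1101000100000101011 = 0o1504053 in octal.
0x17ccc = 0o276314 in octal.
Subtract column by column in base 8:
  3-4 → 7 (borrow)
  5-1-1 → 3
  0-3 → 5 (borrow)
  4-6-1 → 5 (borrow)
  0-7-1 → 0 (borrow)
  5-2-1 → 2
  1-0 → 1

0o1205537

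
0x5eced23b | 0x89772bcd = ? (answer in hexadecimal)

OR each hex digit independently (no carries):
  5|8=d, e|9=f, c|7=f, e|7=f, d|2=f, 2|b=b, 3|c=f, b|d=f

0xdffffbff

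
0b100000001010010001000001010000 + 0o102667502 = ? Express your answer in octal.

0b100000001010010001000001010000 = 0o4012210120 in octal.
Add column by column in base 8, right to left:
  0+2 = 2
  2+0 = 2
  1+5 = 6
  0+7 = 7
  1+6 = 7
  2+6 = 0 carry 1
  2+2+1 = 5
  1+0 = 1
  0+1 = 1
  4+0 = 4

0o4115077622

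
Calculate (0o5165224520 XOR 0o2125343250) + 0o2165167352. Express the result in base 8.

First 0o5165224520 XOR 0o2125343250 = 0o7040167770.
Add column by column in base 8, right to left:
  0+2 = 2
  7+5 = 4 carry 1
  7+3+1 = 3 carry 1
  7+7+1 = 7 carry 1
  6+6+1 = 5 carry 1
  1+1+1 = 3
  0+5 = 5
  4+6 = 2 carry 1
  0+1+1 = 2
  7+2 = 1 carry 1
  final carry 1

0o11225357342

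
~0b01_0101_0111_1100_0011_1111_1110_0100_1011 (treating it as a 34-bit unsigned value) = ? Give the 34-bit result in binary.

Invert each bit: 0101010111110000111111111001001011 → 1010101000001111000000000110110100.

0b1010101000001111000000000110110100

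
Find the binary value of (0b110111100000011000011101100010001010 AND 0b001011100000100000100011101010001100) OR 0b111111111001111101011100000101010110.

0b110111100000011000011101100010001010 AND 0b001011100000100000100011101010001100 = 0b000011100000000000000001100010001000.
Then OR with 0b111111111001111101011100000101010110.

0b111111111001111101011101100111011110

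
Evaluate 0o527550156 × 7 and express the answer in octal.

Multiply each base-8 digit by 7, carrying:
  6×7 = 42 → write 2 carry 5
  5×7+5 = 40 → write 0 carry 5
  1×7+5 = 12 → write 4 carry 1
  0×7+1 = 1 → write 1
  5×7 = 35 → write 3 carry 4
  5×7+4 = 39 → write 7 carry 4
  7×7+4 = 53 → write 5 carry 6
  2×7+6 = 20 → write 4 carry 2
  5×7+2 = 37 → write 5 carry 4
  remaining carry: 4

0o4545731402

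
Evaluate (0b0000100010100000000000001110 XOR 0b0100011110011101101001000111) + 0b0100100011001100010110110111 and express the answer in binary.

0b1001100000001010000000000000

First 0b0000100010100000000000001110 XOR 0b0100011110011101101001000111 = 0b0100111100111101101001001001.
Add column by column in base 2, right to left:
  1+1 = 0 carry 1
  0+1+1 = 0 carry 1
  0+1+1 = 0 carry 1
  1+0+1 = 0 carry 1
  0+1+1 = 0 carry 1
  0+1+1 = 0 carry 1
  1+0+1 = 0 carry 1
  0+1+1 = 0 carry 1
  0+1+1 = 0 carry 1
  1+0+1 = 0 carry 1
  0+1+1 = 0 carry 1
  1+0+1 = 0 carry 1
  1+0+1 = 0 carry 1
  0+0+1 = 1
  1+1 = 0 carry 1
  1+1+1 = 1 carry 1
  1+0+1 = 0 carry 1
  1+0+1 = 0 carry 1
  0+1+1 = 0 carry 1
  0+1+1 = 0 carry 1
  1+0+1 = 0 carry 1
  1+0+1 = 0 carry 1
  1+0+1 = 0 carry 1
  1+1+1 = 1 carry 1
  0+0+1 = 1
  0+0 = 0
  1+1 = 0 carry 1
  final carry 1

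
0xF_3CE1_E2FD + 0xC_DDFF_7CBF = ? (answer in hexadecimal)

Add column by column in base 16, right to left:
  D+F = C carry 1
  F+B+1 = B carry 1
  2+C+1 = F
  E+7 = 5 carry 1
  1+F+1 = 1 carry 1
  E+F+1 = E carry 1
  C+D+1 = A carry 1
  3+D+1 = 1 carry 1
  F+C+1 = C carry 1
  final carry 1

0x1C1AE15FBC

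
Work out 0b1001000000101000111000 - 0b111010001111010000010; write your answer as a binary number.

Subtract column by column in base 2:
  0-0 → 0
  0-1 → 1 (borrow)
  0-0-1 → 1 (borrow)
  1-0-1 → 0
  1-0 → 1
  1-0 → 1
  0-0 → 0
  0-1 → 1 (borrow)
  0-0-1 → 1 (borrow)
  1-1-1 → 1 (borrow)
  0-1-1 → 0 (borrow)
  1-1-1 → 1 (borrow)
  0-1-1 → 0 (borrow)
  0-0-1 → 1 (borrow)
  0-0-1 → 1 (borrow)
  0-0-1 → 1 (borrow)
  0-1-1 → 0 (borrow)
  0-0-1 → 1 (borrow)
  1-1-1 → 1 (borrow)
  0-1-1 → 0 (borrow)
  0-1-1 → 0 (borrow)
  1-0-1 → 0

0b1101110101110110110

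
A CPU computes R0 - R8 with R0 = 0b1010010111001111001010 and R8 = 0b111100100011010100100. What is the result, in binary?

0b10110010110100100110

Subtract column by column in base 2:
  0-0 → 0
  1-0 → 1
  0-1 → 1 (borrow)
  1-0-1 → 0
  0-0 → 0
  0-1 → 1 (borrow)
  1-0-1 → 0
  1-1 → 0
  1-0 → 1
  1-1 → 0
  0-1 → 1 (borrow)
  0-0-1 → 1 (borrow)
  1-0-1 → 0
  1-0 → 1
  1-1 → 0
  0-0 → 0
  1-0 → 1
  0-1 → 1 (borrow)
  0-1-1 → 0 (borrow)
  1-1-1 → 1 (borrow)
  0-1-1 → 0 (borrow)
  1-0-1 → 0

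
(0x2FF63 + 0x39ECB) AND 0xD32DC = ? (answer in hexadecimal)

0x4120C

Add column by column in base 16, right to left:
  3+B = E
  6+C = 2 carry 1
  F+E+1 = E carry 1
  F+9+1 = 9 carry 1
  2+3+1 = 6
Sum = 0x69E2E; now AND with 0xD32DC:
  6&D=4, 9&3=1, E&2=2, 2&D=0, E&C=C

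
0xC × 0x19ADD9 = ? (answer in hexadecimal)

0x134262C

Multiply each base-16 digit by 12, carrying:
  9×12 = 108 → write C carry 6
  D×12+6 = 162 → write 2 carry 10
  D×12+10 = 166 → write 6 carry 10
  A×12+10 = 130 → write 2 carry 8
  9×12+8 = 116 → write 4 carry 7
  1×12+7 = 19 → write 3 carry 1
  remaining carry: 1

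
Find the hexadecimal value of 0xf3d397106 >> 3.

3 bits is not a whole number of base-16 digits; in binary: 111100111101001110010111000100000110 >> 3 = 111100111101001110010111000100000.

0x1e7a72e20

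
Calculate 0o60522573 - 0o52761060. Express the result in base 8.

0o5541513

Subtract column by column in base 8:
  3-0 → 3
  7-6 → 1
  5-0 → 5
  2-1 → 1
  2-6 → 4 (borrow)
  5-7-1 → 5 (borrow)
  0-2-1 → 5 (borrow)
  6-5-1 → 0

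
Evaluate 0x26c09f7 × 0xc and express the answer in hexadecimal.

0x1d107794

Multiply each base-16 digit by 12, carrying:
  7×12 = 84 → write 4 carry 5
  f×12+5 = 185 → write 9 carry 11
  9×12+11 = 119 → write 7 carry 7
  0×12+7 = 7 → write 7
  c×12 = 144 → write 0 carry 9
  6×12+9 = 81 → write 1 carry 5
  2×12+5 = 29 → write d carry 1
  remaining carry: 1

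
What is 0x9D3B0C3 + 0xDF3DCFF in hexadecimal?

Add column by column in base 16, right to left:
  3+F = 2 carry 1
  C+F+1 = C carry 1
  0+C+1 = D
  B+D = 8 carry 1
  3+3+1 = 7
  D+F = C carry 1
  9+D+1 = 7 carry 1
  final carry 1

0x17C78DC2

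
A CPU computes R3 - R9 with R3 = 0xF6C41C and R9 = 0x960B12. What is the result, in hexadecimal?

Subtract column by column in base 16:
  C-2 → A
  1-1 → 0
  4-B → 9 (borrow)
  C-0-1 → B
  6-6 → 0
  F-9 → 6

0x60B90A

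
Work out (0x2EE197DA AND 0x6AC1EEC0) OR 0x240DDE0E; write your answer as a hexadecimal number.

0x2ECDDECE

0x2EE197DA AND 0x6AC1EEC0 = 0x2AC186C0.
Then OR with 0x240DDE0E.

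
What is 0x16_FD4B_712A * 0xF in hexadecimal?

0x158D76BA176

Multiply each base-16 digit by 15, carrying:
  A×15 = 150 → write 6 carry 9
  2×15+9 = 39 → write 7 carry 2
  1×15+2 = 17 → write 1 carry 1
  7×15+1 = 106 → write A carry 6
  B×15+6 = 171 → write B carry 10
  4×15+10 = 70 → write 6 carry 4
  D×15+4 = 199 → write 7 carry 12
  F×15+12 = 237 → write D carry 14
  6×15+14 = 104 → write 8 carry 6
  1×15+6 = 21 → write 5 carry 1
  remaining carry: 1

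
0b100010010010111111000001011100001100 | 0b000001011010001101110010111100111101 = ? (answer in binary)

0b100011011010111111110011111100111101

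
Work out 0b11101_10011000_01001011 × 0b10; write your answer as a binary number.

0b1110110011000010010110

Multiply each base-2 digit by 2, carrying:
  1×2 = 2 → write 0 carry 1
  1×2+1 = 3 → write 1 carry 1
  0×2+1 = 1 → write 1
  1×2 = 2 → write 0 carry 1
  0×2+1 = 1 → write 1
  0×2 = 0 → write 0
  1×2 = 2 → write 0 carry 1
  0×2+1 = 1 → write 1
  0×2 = 0 → write 0
  0×2 = 0 → write 0
  0×2 = 0 → write 0
  1×2 = 2 → write 0 carry 1
  1×2+1 = 3 → write 1 carry 1
  0×2+1 = 1 → write 1
  0×2 = 0 → write 0
  1×2 = 2 → write 0 carry 1
  1×2+1 = 3 → write 1 carry 1
  0×2+1 = 1 → write 1
  1×2 = 2 → write 0 carry 1
  1×2+1 = 3 → write 1 carry 1
  1×2+1 = 3 → write 1 carry 1
  remaining carry: 1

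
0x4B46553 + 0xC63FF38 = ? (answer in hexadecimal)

Add column by column in base 16, right to left:
  3+8 = B
  5+3 = 8
  5+F = 4 carry 1
  6+F+1 = 6 carry 1
  4+3+1 = 8
  B+6 = 1 carry 1
  4+C+1 = 1 carry 1
  final carry 1

0x1118648B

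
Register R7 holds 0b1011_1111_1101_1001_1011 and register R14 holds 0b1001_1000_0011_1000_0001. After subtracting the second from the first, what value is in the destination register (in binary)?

0b100111101000011010

Subtract column by column in base 2:
  1-1 → 0
  1-0 → 1
  0-0 → 0
  1-0 → 1
  1-0 → 1
  0-0 → 0
  0-0 → 0
  1-1 → 0
  1-1 → 0
  0-1 → 1 (borrow)
  1-0-1 → 0
  1-0 → 1
  1-0 → 1
  1-0 → 1
  1-0 → 1
  1-1 → 0
  1-1 → 0
  1-0 → 1
  0-0 → 0
  1-1 → 0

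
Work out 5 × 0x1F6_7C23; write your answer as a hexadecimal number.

Multiply each base-16 digit by 5, carrying:
  3×5 = 15 → write F
  2×5 = 10 → write A
  C×5 = 60 → write C carry 3
  7×5+3 = 38 → write 6 carry 2
  6×5+2 = 32 → write 0 carry 2
  F×5+2 = 77 → write D carry 4
  1×5+4 = 9 → write 9

0x9D06CAF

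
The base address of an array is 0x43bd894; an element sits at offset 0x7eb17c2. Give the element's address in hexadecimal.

Add column by column in base 16, right to left:
  4+2 = 6
  9+c = 5 carry 1
  8+7+1 = 0 carry 1
  d+1+1 = f
  b+b = 6 carry 1
  3+e+1 = 2 carry 1
  4+7+1 = c

0xc26f056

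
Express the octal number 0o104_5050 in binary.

Each octal digit is 3 bits: 1=001 0=000 4=100 5=101 0=000 5=101 0=000.

0b1000100101000101000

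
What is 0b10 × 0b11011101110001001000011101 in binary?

0b110111011100010010000111010

Multiply each base-2 digit by 2, carrying:
  1×2 = 2 → write 0 carry 1
  0×2+1 = 1 → write 1
  1×2 = 2 → write 0 carry 1
  1×2+1 = 3 → write 1 carry 1
  1×2+1 = 3 → write 1 carry 1
  0×2+1 = 1 → write 1
  0×2 = 0 → write 0
  0×2 = 0 → write 0
  0×2 = 0 → write 0
  1×2 = 2 → write 0 carry 1
  0×2+1 = 1 → write 1
  0×2 = 0 → write 0
  1×2 = 2 → write 0 carry 1
  0×2+1 = 1 → write 1
  0×2 = 0 → write 0
  0×2 = 0 → write 0
  1×2 = 2 → write 0 carry 1
  1×2+1 = 3 → write 1 carry 1
  1×2+1 = 3 → write 1 carry 1
  0×2+1 = 1 → write 1
  1×2 = 2 → write 0 carry 1
  1×2+1 = 3 → write 1 carry 1
  1×2+1 = 3 → write 1 carry 1
  0×2+1 = 1 → write 1
  1×2 = 2 → write 0 carry 1
  1×2+1 = 3 → write 1 carry 1
  remaining carry: 1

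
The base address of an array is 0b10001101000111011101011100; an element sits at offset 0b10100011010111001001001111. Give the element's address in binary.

0b100110000011110100110101011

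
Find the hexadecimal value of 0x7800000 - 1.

0x77fffff

The trailing 5 digits are 0, so subtracting 1 borrows through: they become F and the next digit up decrements.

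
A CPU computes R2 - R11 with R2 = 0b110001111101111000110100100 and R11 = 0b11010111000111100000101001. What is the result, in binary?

0b10111000100111100101111011

Subtract column by column in base 2:
  0-1 → 1 (borrow)
  0-0-1 → 1 (borrow)
  1-0-1 → 0
  0-1 → 1 (borrow)
  0-0-1 → 1 (borrow)
  1-1-1 → 1 (borrow)
  0-0-1 → 1 (borrow)
  1-0-1 → 0
  1-0 → 1
  0-0 → 0
  0-0 → 0
  0-1 → 1 (borrow)
  1-1-1 → 1 (borrow)
  1-1-1 → 1 (borrow)
  1-1-1 → 1 (borrow)
  1-0-1 → 0
  0-0 → 0
  1-0 → 1
  1-1 → 0
  1-1 → 0
  1-1 → 0
  1-0 → 1
  0-1 → 1 (borrow)
  0-0-1 → 1 (borrow)
  0-1-1 → 0 (borrow)
  1-1-1 → 1 (borrow)
  1-0-1 → 0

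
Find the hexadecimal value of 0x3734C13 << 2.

2 bits is not a whole number of base-16 digits; in binary: 11011100110100110000010011 << 2 = 1101110011010011000001001100.

0xDCD304C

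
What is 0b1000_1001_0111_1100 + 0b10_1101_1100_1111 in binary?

0b1011011101001011

Add column by column in base 2, right to left:
  0+1 = 1
  0+1 = 1
  1+1 = 0 carry 1
  1+1+1 = 1 carry 1
  1+0+1 = 0 carry 1
  1+0+1 = 0 carry 1
  1+1+1 = 1 carry 1
  0+1+1 = 0 carry 1
  1+1+1 = 1 carry 1
  0+0+1 = 1
  0+1 = 1
  1+1 = 0 carry 1
  0+0+1 = 1
  0+1 = 1
  0+0 = 0
  1+0 = 1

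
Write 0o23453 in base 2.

0b10011100101011

Each octal digit is 3 bits: 2=010 3=011 4=100 5=101 3=011.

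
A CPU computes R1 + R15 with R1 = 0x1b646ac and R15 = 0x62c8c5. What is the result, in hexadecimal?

0x2190f71

Add column by column in base 16, right to left:
  c+5 = 1 carry 1
  a+c+1 = 7 carry 1
  6+8+1 = f
  4+c = 0 carry 1
  6+2+1 = 9
  b+6 = 1 carry 1
  1+0+1 = 2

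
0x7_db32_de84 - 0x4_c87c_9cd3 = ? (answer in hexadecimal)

0x312b641b1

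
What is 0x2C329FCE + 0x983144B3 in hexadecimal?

0xC463E481

Add column by column in base 16, right to left:
  E+3 = 1 carry 1
  C+B+1 = 8 carry 1
  F+4+1 = 4 carry 1
  9+4+1 = E
  2+1 = 3
  3+3 = 6
  C+8 = 4 carry 1
  2+9+1 = C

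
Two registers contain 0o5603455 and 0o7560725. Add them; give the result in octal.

Add column by column in base 8, right to left:
  5+5 = 2 carry 1
  5+2+1 = 0 carry 1
  4+7+1 = 4 carry 1
  3+0+1 = 4
  0+6 = 6
  6+5 = 3 carry 1
  5+7+1 = 5 carry 1
  final carry 1

0o15364402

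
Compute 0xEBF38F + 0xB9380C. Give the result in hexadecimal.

0x1A52B9B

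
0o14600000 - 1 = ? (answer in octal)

0o14577777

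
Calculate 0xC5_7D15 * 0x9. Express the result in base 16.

0x6F165BD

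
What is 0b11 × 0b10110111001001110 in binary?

Multiply each base-2 digit by 3, carrying:
  0×3 = 0 → write 0
  1×3 = 3 → write 1 carry 1
  1×3+1 = 4 → write 0 carry 2
  1×3+2 = 5 → write 1 carry 2
  0×3+2 = 2 → write 0 carry 1
  0×3+1 = 1 → write 1
  1×3 = 3 → write 1 carry 1
  0×3+1 = 1 → write 1
  0×3 = 0 → write 0
  1×3 = 3 → write 1 carry 1
  1×3+1 = 4 → write 0 carry 2
  1×3+2 = 5 → write 1 carry 2
  0×3+2 = 2 → write 0 carry 1
  1×3+1 = 4 → write 0 carry 2
  1×3+2 = 5 → write 1 carry 2
  0×3+2 = 2 → write 0 carry 1
  1×3+1 = 4 → write 0 carry 2
  remaining carry: 10

0b1000100101011101010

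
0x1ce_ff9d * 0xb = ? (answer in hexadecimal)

0x13e4fbbf

Multiply each base-16 digit by 11, carrying:
  d×11 = 143 → write f carry 8
  9×11+8 = 107 → write b carry 6
  f×11+6 = 171 → write b carry 10
  f×11+10 = 175 → write f carry 10
  e×11+10 = 164 → write 4 carry 10
  c×11+10 = 142 → write e carry 8
  1×11+8 = 19 → write 3 carry 1
  remaining carry: 1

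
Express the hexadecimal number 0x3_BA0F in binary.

Expand each hex digit to 4 bits: 3=0011 B=1011 A=1010 0=0000 F=1111.

0b111011101000001111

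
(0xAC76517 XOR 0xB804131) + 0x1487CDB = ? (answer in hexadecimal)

0x28FA101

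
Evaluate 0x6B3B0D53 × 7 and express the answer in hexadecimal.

Multiply each base-16 digit by 7, carrying:
  3×7 = 21 → write 5 carry 1
  5×7+1 = 36 → write 4 carry 2
  D×7+2 = 93 → write D carry 5
  0×7+5 = 5 → write 5
  B×7 = 77 → write D carry 4
  3×7+4 = 25 → write 9 carry 1
  B×7+1 = 78 → write E carry 4
  6×7+4 = 46 → write E carry 2
  remaining carry: 2

0x2EE9D5D45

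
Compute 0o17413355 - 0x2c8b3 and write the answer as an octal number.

0o16647072

0x2c8b3 = 0o544263 in octal.
Subtract column by column in base 8:
  5-3 → 2
  5-6 → 7 (borrow)
  3-2-1 → 0
  3-4 → 7 (borrow)
  1-4-1 → 4 (borrow)
  4-5-1 → 6 (borrow)
  7-0-1 → 6
  1-0 → 1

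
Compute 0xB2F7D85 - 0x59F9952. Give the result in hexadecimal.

0x58FE433

Subtract column by column in base 16:
  5-2 → 3
  8-5 → 3
  D-9 → 4
  7-9 → E (borrow)
  F-F-1 → F (borrow)
  2-9-1 → 8 (borrow)
  B-5-1 → 5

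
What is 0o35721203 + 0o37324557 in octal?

0o75245762

Add column by column in base 8, right to left:
  3+7 = 2 carry 1
  0+5+1 = 6
  2+5 = 7
  1+4 = 5
  2+2 = 4
  7+3 = 2 carry 1
  5+7+1 = 5 carry 1
  3+3+1 = 7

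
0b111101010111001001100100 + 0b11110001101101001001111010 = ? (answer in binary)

Add column by column in base 2, right to left:
  0+0 = 0
  0+1 = 1
  1+0 = 1
  0+1 = 1
  0+1 = 1
  1+1 = 0 carry 1
  1+1+1 = 1 carry 1
  0+0+1 = 1
  0+0 = 0
  1+1 = 0 carry 1
  0+0+1 = 1
  0+0 = 0
  1+1 = 0 carry 1
  1+0+1 = 0 carry 1
  1+1+1 = 1 carry 1
  0+1+1 = 0 carry 1
  1+0+1 = 0 carry 1
  0+1+1 = 0 carry 1
  1+1+1 = 1 carry 1
  0+0+1 = 1
  1+0 = 1
  1+0 = 1
  1+1 = 0 carry 1
  1+1+1 = 1 carry 1
  0+1+1 = 0 carry 1
  0+1+1 = 0 carry 1
  final carry 1

0b100101111000100010011011110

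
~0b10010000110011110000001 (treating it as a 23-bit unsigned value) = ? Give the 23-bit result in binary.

0b01101111001100001111110

Invert each bit: 10010000110011110000001 → 01101111001100001111110.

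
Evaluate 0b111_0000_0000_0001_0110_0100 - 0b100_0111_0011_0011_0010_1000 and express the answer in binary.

Subtract column by column in base 2:
  0-0 → 0
  0-0 → 0
  1-0 → 1
  0-1 → 1 (borrow)
  0-0-1 → 1 (borrow)
  1-1-1 → 1 (borrow)
  1-0-1 → 0
  0-0 → 0
  1-1 → 0
  0-1 → 1 (borrow)
  0-0-1 → 1 (borrow)
  0-0-1 → 1 (borrow)
  0-1-1 → 0 (borrow)
  0-1-1 → 0 (borrow)
  0-0-1 → 1 (borrow)
  0-0-1 → 1 (borrow)
  0-1-1 → 0 (borrow)
  0-1-1 → 0 (borrow)
  0-1-1 → 0 (borrow)
  0-0-1 → 1 (borrow)
  1-0-1 → 0
  1-0 → 1
  1-1 → 0

0b1010001100111000111100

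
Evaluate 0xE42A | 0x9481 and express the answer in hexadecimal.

0xF4AB

OR each hex digit independently (no carries):
  E|9=F, 4|4=4, 2|8=A, A|1=B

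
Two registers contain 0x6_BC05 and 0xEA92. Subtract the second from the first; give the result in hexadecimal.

0x5D173

Subtract column by column in base 16:
  5-2 → 3
  0-9 → 7 (borrow)
  C-A-1 → 1
  B-E → D (borrow)
  6-0-1 → 5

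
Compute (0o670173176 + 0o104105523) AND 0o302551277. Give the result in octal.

0o300100221

Add column by column in base 8, right to left:
  6+3 = 1 carry 1
  7+2+1 = 2 carry 1
  1+5+1 = 7
  3+5 = 0 carry 1
  7+0+1 = 0 carry 1
  1+1+1 = 3
  0+4 = 4
  7+0 = 7
  6+1 = 7
Sum = 0o774300721; now AND with 0o302551277:
  7&3=3, 7&0=0, 4&2=0, 3&5=1, 0&5=0, 0&1=0, 7&2=2, 2&7=2, 1&7=1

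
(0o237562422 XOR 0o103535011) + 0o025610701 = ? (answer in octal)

0o361670334

First 0o237562422 XOR 0o103535011 = 0o334057433.
Add column by column in base 8, right to left:
  3+1 = 4
  3+0 = 3
  4+7 = 3 carry 1
  7+0+1 = 0 carry 1
  5+1+1 = 7
  0+6 = 6
  4+5 = 1 carry 1
  3+2+1 = 6
  3+0 = 3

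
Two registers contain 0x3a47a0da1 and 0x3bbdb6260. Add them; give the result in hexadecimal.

0x760557001

Add column by column in base 16, right to left:
  1+0 = 1
  a+6 = 0 carry 1
  d+2+1 = 0 carry 1
  0+6+1 = 7
  a+b = 5 carry 1
  7+d+1 = 5 carry 1
  4+b+1 = 0 carry 1
  a+b+1 = 6 carry 1
  3+3+1 = 7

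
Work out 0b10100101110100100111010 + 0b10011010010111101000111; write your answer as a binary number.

0b101000000001100010000001

Add column by column in base 2, right to left:
  0+1 = 1
  1+1 = 0 carry 1
  0+1+1 = 0 carry 1
  1+0+1 = 0 carry 1
  1+0+1 = 0 carry 1
  1+0+1 = 0 carry 1
  0+1+1 = 0 carry 1
  0+0+1 = 1
  1+1 = 0 carry 1
  0+1+1 = 0 carry 1
  0+1+1 = 0 carry 1
  1+1+1 = 1 carry 1
  0+0+1 = 1
  1+1 = 0 carry 1
  1+0+1 = 0 carry 1
  1+0+1 = 0 carry 1
  0+1+1 = 0 carry 1
  1+0+1 = 0 carry 1
  0+1+1 = 0 carry 1
  0+1+1 = 0 carry 1
  1+0+1 = 0 carry 1
  0+0+1 = 1
  1+1 = 0 carry 1
  final carry 1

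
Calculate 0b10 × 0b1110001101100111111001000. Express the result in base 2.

Multiply each base-2 digit by 2, carrying:
  0×2 = 0 → write 0
  0×2 = 0 → write 0
  0×2 = 0 → write 0
  1×2 = 2 → write 0 carry 1
  0×2+1 = 1 → write 1
  0×2 = 0 → write 0
  1×2 = 2 → write 0 carry 1
  1×2+1 = 3 → write 1 carry 1
  1×2+1 = 3 → write 1 carry 1
  1×2+1 = 3 → write 1 carry 1
  1×2+1 = 3 → write 1 carry 1
  1×2+1 = 3 → write 1 carry 1
  0×2+1 = 1 → write 1
  0×2 = 0 → write 0
  1×2 = 2 → write 0 carry 1
  1×2+1 = 3 → write 1 carry 1
  0×2+1 = 1 → write 1
  1×2 = 2 → write 0 carry 1
  1×2+1 = 3 → write 1 carry 1
  0×2+1 = 1 → write 1
  0×2 = 0 → write 0
  0×2 = 0 → write 0
  1×2 = 2 → write 0 carry 1
  1×2+1 = 3 → write 1 carry 1
  1×2+1 = 3 → write 1 carry 1
  remaining carry: 1

0b11100011011001111110010000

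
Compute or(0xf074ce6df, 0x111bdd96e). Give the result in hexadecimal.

0xf17fdffff

OR each hex digit independently (no carries):
  f|1=f, 0|1=1, 7|1=7, 4|b=f, c|d=d, e|d=f, 6|9=f, d|6=f, f|e=f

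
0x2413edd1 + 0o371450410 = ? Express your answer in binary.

0b100111111110100011111011011001

0x2413edd1 = 0b100100000100111110110111010001 in binary.
0o371450410 = 0b11111001100101000100001000 in binary.
Add column by column in base 2, right to left:
  1+0 = 1
  0+0 = 0
  0+0 = 0
  0+1 = 1
  1+0 = 1
  0+0 = 0
  1+0 = 1
  1+0 = 1
  1+1 = 0 carry 1
  0+0+1 = 1
  1+0 = 1
  1+0 = 1
  0+1 = 1
  1+0 = 1
  1+1 = 0 carry 1
  1+0+1 = 0 carry 1
  1+0+1 = 0 carry 1
  1+1+1 = 1 carry 1
  0+1+1 = 0 carry 1
  0+0+1 = 1
  1+0 = 1
  0+1 = 1
  0+1 = 1
  0+1 = 1
  0+1 = 1
  0+1 = 1
  1+0 = 1
  0+0 = 0
  0+0 = 0
  1+0 = 1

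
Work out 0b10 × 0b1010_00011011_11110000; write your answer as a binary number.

Multiply each base-2 digit by 2, carrying:
  0×2 = 0 → write 0
  0×2 = 0 → write 0
  0×2 = 0 → write 0
  0×2 = 0 → write 0
  1×2 = 2 → write 0 carry 1
  1×2+1 = 3 → write 1 carry 1
  1×2+1 = 3 → write 1 carry 1
  1×2+1 = 3 → write 1 carry 1
  1×2+1 = 3 → write 1 carry 1
  1×2+1 = 3 → write 1 carry 1
  0×2+1 = 1 → write 1
  1×2 = 2 → write 0 carry 1
  1×2+1 = 3 → write 1 carry 1
  0×2+1 = 1 → write 1
  0×2 = 0 → write 0
  0×2 = 0 → write 0
  0×2 = 0 → write 0
  1×2 = 2 → write 0 carry 1
  0×2+1 = 1 → write 1
  1×2 = 2 → write 0 carry 1
  remaining carry: 1

0b101000011011111100000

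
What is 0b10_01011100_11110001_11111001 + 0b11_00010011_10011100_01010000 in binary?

0b101011100001000111001001001

Add column by column in base 2, right to left:
  1+0 = 1
  0+0 = 0
  0+0 = 0
  1+0 = 1
  1+1 = 0 carry 1
  1+0+1 = 0 carry 1
  1+1+1 = 1 carry 1
  1+0+1 = 0 carry 1
  1+0+1 = 0 carry 1
  0+0+1 = 1
  0+1 = 1
  0+1 = 1
  1+1 = 0 carry 1
  1+0+1 = 0 carry 1
  1+0+1 = 0 carry 1
  1+1+1 = 1 carry 1
  0+1+1 = 0 carry 1
  0+1+1 = 0 carry 1
  1+0+1 = 0 carry 1
  1+0+1 = 0 carry 1
  1+1+1 = 1 carry 1
  0+0+1 = 1
  1+0 = 1
  0+0 = 0
  0+1 = 1
  1+1 = 0 carry 1
  final carry 1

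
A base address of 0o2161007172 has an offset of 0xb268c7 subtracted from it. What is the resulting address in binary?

0o2161007172 = 0b10001110001000000111001111010 in binary.
0xb268c7 = 0b101100100110100011000111 in binary.
Subtract column by column in base 2:
  0-1 → 1 (borrow)
  1-1-1 → 1 (borrow)
  0-1-1 → 0 (borrow)
  1-0-1 → 0
  1-0 → 1
  1-0 → 1
  1-1 → 0
  0-1 → 1 (borrow)
  0-0-1 → 1 (borrow)
  1-0-1 → 0
  1-0 → 1
  1-1 → 0
  0-0 → 0
  0-1 → 1 (borrow)
  0-1-1 → 0 (borrow)
  0-0-1 → 1 (borrow)
  0-0-1 → 1 (borrow)
  0-1-1 → 0 (borrow)
  1-0-1 → 0
  0-0 → 0
  0-1 → 1 (borrow)
  0-1-1 → 0 (borrow)
  1-0-1 → 0
  1-1 → 0
  1-0 → 1
  0-0 → 0
  0-0 → 0
  0-0 → 0
  1-0 → 1

0b10001000100011010010110110011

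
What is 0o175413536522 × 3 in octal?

0o570443033766

Multiply each base-8 digit by 3, carrying:
  2×3 = 6 → write 6
  2×3 = 6 → write 6
  5×3 = 15 → write 7 carry 1
  6×3+1 = 19 → write 3 carry 2
  3×3+2 = 11 → write 3 carry 1
  5×3+1 = 16 → write 0 carry 2
  3×3+2 = 11 → write 3 carry 1
  1×3+1 = 4 → write 4
  4×3 = 12 → write 4 carry 1
  5×3+1 = 16 → write 0 carry 2
  7×3+2 = 23 → write 7 carry 2
  1×3+2 = 5 → write 5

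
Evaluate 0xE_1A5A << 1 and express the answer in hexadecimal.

1 bits is not a whole number of base-16 digits; in binary: 11100001101001011010 << 1 = 111000011010010110100.

0x1C34B4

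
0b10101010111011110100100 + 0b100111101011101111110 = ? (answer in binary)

Add column by column in base 2, right to left:
  0+0 = 0
  0+1 = 1
  1+1 = 0 carry 1
  0+1+1 = 0 carry 1
  0+1+1 = 0 carry 1
  1+1+1 = 1 carry 1
  0+1+1 = 0 carry 1
  1+0+1 = 0 carry 1
  1+1+1 = 1 carry 1
  1+1+1 = 1 carry 1
  1+1+1 = 1 carry 1
  0+0+1 = 1
  1+1 = 0 carry 1
  1+0+1 = 0 carry 1
  1+1+1 = 1 carry 1
  0+1+1 = 0 carry 1
  1+1+1 = 1 carry 1
  0+1+1 = 0 carry 1
  1+0+1 = 0 carry 1
  0+0+1 = 1
  1+1 = 0 carry 1
  0+0+1 = 1
  1+0 = 1

0b11010010100111100100010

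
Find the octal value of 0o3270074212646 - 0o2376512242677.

Subtract column by column in base 8:
  6-7 → 7 (borrow)
  4-7-1 → 4 (borrow)
  6-6-1 → 7 (borrow)
  2-2-1 → 7 (borrow)
  1-4-1 → 4 (borrow)
  2-2-1 → 7 (borrow)
  4-2-1 → 1
  7-1 → 6
  0-5 → 3 (borrow)
  0-6-1 → 1 (borrow)
  7-7-1 → 7 (borrow)
  2-3-1 → 6 (borrow)
  3-2-1 → 0

0o671361747747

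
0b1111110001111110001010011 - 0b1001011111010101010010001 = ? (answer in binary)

0b110010010101000111000010

Subtract column by column in base 2:
  1-1 → 0
  1-0 → 1
  0-0 → 0
  0-0 → 0
  1-1 → 0
  0-0 → 0
  1-0 → 1
  0-1 → 1 (borrow)
  0-0-1 → 1 (borrow)
  0-1-1 → 0 (borrow)
  1-0-1 → 0
  1-1 → 0
  1-0 → 1
  1-1 → 0
  1-0 → 1
  1-1 → 0
  0-1 → 1 (borrow)
  0-1-1 → 0 (borrow)
  0-1-1 → 0 (borrow)
  1-1-1 → 1 (borrow)
  1-0-1 → 0
  1-1 → 0
  1-0 → 1
  1-0 → 1
  1-1 → 0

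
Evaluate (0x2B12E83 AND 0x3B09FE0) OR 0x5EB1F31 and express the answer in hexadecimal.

0x2B12E83 AND 0x3B09FE0 = 0x2B00E80.
Then OR with 0x5EB1F31.

0x7FB1FB1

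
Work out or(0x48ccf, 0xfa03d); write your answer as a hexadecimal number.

0xfacff

OR each hex digit independently (no carries):
  4|f=f, 8|a=a, c|0=c, c|3=f, f|d=f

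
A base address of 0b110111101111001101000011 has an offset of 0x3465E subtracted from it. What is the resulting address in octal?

0o66726345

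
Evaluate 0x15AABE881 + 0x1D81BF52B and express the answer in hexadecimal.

Add column by column in base 16, right to left:
  1+B = C
  8+2 = A
  8+5 = D
  E+F = D carry 1
  B+B+1 = 7 carry 1
  A+1+1 = C
  A+8 = 2 carry 1
  5+D+1 = 3 carry 1
  1+1+1 = 3

0x332C7DDAC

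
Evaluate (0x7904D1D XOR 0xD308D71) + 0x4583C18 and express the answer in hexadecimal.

0xEF8FC84

First 0x7904D1D XOR 0xD308D71 = 0xAA0C06C.
Add column by column in base 16, right to left:
  C+8 = 4 carry 1
  6+1+1 = 8
  0+C = C
  C+3 = F
  0+8 = 8
  A+5 = F
  A+4 = E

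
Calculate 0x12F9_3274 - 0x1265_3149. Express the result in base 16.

0x94012B

Subtract column by column in base 16:
  4-9 → B (borrow)
  7-4-1 → 2
  2-1 → 1
  3-3 → 0
  9-5 → 4
  F-6 → 9
  2-2 → 0
  1-1 → 0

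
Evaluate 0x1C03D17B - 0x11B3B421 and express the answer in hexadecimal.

0xA501D5A

Subtract column by column in base 16:
  B-1 → A
  7-2 → 5
  1-4 → D (borrow)
  D-B-1 → 1
  3-3 → 0
  0-B → 5 (borrow)
  C-1-1 → A
  1-1 → 0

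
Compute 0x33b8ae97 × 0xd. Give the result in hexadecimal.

0x2a060ddab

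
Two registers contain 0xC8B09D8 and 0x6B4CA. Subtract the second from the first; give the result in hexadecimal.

0xC84550E

Subtract column by column in base 16:
  8-A → E (borrow)
  D-C-1 → 0
  9-4 → 5
  0-B → 5 (borrow)
  B-6-1 → 4
  8-0 → 8
  C-0 → C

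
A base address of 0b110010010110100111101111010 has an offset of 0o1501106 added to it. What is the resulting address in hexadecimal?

0x651d1c0

0b110010010110100111101111010 = 0x64b4f7a in hexadecimal.
0o1501106 = 0x68246 in hexadecimal.
Add column by column in base 16, right to left:
  a+6 = 0 carry 1
  7+4+1 = c
  f+2 = 1 carry 1
  4+8+1 = d
  b+6 = 1 carry 1
  4+0+1 = 5
  6+0 = 6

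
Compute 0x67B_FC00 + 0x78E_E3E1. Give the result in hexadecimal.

0xE0ADFE1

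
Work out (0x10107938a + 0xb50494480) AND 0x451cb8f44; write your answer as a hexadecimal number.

Add column by column in base 16, right to left:
  a+0 = a
  8+8 = 0 carry 1
  3+4+1 = 8
  9+4 = d
  7+9 = 0 carry 1
  0+4+1 = 5
  1+0 = 1
  0+5 = 5
  1+b = c
Sum = 0xc5150d80a; now AND with 0x451cb8f44:
  c&4=4, 5&5=5, 1&1=1, 5&c=4, 0&b=0, d&8=8, 8&f=8, 0&4=0, a&4=0

0x451408800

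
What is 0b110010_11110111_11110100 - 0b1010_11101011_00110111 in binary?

0b1010000000110010111101

Subtract column by column in base 2:
  0-1 → 1 (borrow)
  0-1-1 → 0 (borrow)
  1-1-1 → 1 (borrow)
  0-0-1 → 1 (borrow)
  1-1-1 → 1 (borrow)
  1-1-1 → 1 (borrow)
  1-0-1 → 0
  1-0 → 1
  1-1 → 0
  1-1 → 0
  1-0 → 1
  0-1 → 1 (borrow)
  1-0-1 → 0
  1-1 → 0
  1-1 → 0
  1-1 → 0
  0-0 → 0
  1-1 → 0
  0-0 → 0
  0-1 → 1 (borrow)
  1-0-1 → 0
  1-0 → 1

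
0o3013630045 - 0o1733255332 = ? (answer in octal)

0o1060352513

Subtract column by column in base 8:
  5-2 → 3
  4-3 → 1
  0-3 → 5 (borrow)
  0-5-1 → 2 (borrow)
  3-5-1 → 5 (borrow)
  6-2-1 → 3
  3-3 → 0
  1-3 → 6 (borrow)
  0-7-1 → 0 (borrow)
  3-1-1 → 1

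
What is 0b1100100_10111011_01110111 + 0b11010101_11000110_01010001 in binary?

0b1001110101000000111001000

Add column by column in base 2, right to left:
  1+1 = 0 carry 1
  1+0+1 = 0 carry 1
  1+0+1 = 0 carry 1
  0+0+1 = 1
  1+1 = 0 carry 1
  1+0+1 = 0 carry 1
  1+1+1 = 1 carry 1
  0+0+1 = 1
  1+0 = 1
  1+1 = 0 carry 1
  0+1+1 = 0 carry 1
  1+0+1 = 0 carry 1
  1+0+1 = 0 carry 1
  1+0+1 = 0 carry 1
  0+1+1 = 0 carry 1
  1+1+1 = 1 carry 1
  0+1+1 = 0 carry 1
  0+0+1 = 1
  1+1 = 0 carry 1
  0+0+1 = 1
  0+1 = 1
  1+0 = 1
  1+1 = 0 carry 1
  0+1+1 = 0 carry 1
  final carry 1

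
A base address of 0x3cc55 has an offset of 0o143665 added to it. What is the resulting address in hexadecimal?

0o143665 = 0xc7b5 in hexadecimal.
Add column by column in base 16, right to left:
  5+5 = a
  5+b = 0 carry 1
  c+7+1 = 4 carry 1
  c+c+1 = 9 carry 1
  3+0+1 = 4

0x4940a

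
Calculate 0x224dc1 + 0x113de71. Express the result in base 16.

Add column by column in base 16, right to left:
  1+1 = 2
  c+7 = 3 carry 1
  d+e+1 = c carry 1
  4+d+1 = 2 carry 1
  2+3+1 = 6
  2+1 = 3
  0+1 = 1

0x1362c32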